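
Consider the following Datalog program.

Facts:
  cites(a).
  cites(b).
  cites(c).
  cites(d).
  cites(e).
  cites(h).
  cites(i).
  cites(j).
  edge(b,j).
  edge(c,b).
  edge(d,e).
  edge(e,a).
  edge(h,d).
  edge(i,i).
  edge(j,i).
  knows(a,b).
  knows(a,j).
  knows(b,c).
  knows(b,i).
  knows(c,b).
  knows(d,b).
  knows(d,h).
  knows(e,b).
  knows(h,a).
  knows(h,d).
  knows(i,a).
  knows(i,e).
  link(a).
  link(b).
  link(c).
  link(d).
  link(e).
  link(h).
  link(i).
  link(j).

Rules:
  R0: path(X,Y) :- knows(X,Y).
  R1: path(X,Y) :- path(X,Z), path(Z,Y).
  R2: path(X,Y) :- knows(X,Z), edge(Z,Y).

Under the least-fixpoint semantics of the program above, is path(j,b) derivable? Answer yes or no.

round 1: derive path(a,b) via R0 from knows(a,b)
round 1: derive path(a,j) via R0 from knows(a,j)
round 1: derive path(b,c) via R0 from knows(b,c)
round 1: derive path(b,i) via R0 from knows(b,i)
round 1: derive path(c,b) via R0 from knows(c,b)
round 1: derive path(d,b) via R0 from knows(d,b)
round 1: derive path(d,h) via R0 from knows(d,h)
round 1: derive path(e,b) via R0 from knows(e,b)
round 1: derive path(h,a) via R0 from knows(h,a)
round 1: derive path(h,d) via R0 from knows(h,d)
round 1: derive path(i,a) via R0 from knows(i,a)
round 1: derive path(i,e) via R0 from knows(i,e)
round 1: derive path(a,i) via R2 from knows(a,j), edge(j,i)
round 1: derive path(b,b) via R2 from knows(b,c), edge(c,b)
round 1: derive path(c,j) via R2 from knows(c,b), edge(b,j)
round 1: derive path(d,d) via R2 from knows(d,h), edge(h,d)
round 1: derive path(d,j) via R2 from knows(d,b), edge(b,j)
round 1: derive path(e,j) via R2 from knows(e,b), edge(b,j)
round 1: derive path(h,e) via R2 from knows(h,d), edge(d,e)
round 2: derive path(a,a) via R1 from path(a,i), path(i,a)
round 2: derive path(a,c) via R1 from path(a,b), path(b,c)
round 2: derive path(a,e) via R1 from path(a,i), path(i,e)
round 2: derive path(b,a) via R1 from path(b,i), path(i,a)
round 2: derive path(b,e) via R1 from path(b,i), path(i,e)
round 2: derive path(b,j) via R1 from path(b,c), path(c,j)
round 2: derive path(c,c) via R1 from path(c,b), path(b,c)
round 2: derive path(c,i) via R1 from path(c,b), path(b,i)
round 2: derive path(d,a) via R1 from path(d,h), path(h,a)
round 2: derive path(d,c) via R1 from path(d,b), path(b,c)
round 2: derive path(d,e) via R1 from path(d,h), path(h,e)
round 2: derive path(d,i) via R1 from path(d,b), path(b,i)
round 2: derive path(e,c) via R1 from path(e,b), path(b,c)
round 2: derive path(e,i) via R1 from path(e,b), path(b,i)
round 2: derive path(h,b) via R1 from path(h,a), path(a,b)
round 2: derive path(h,h) via R1 from path(h,d), path(d,h)
round 2: derive path(h,i) via R1 from path(h,a), path(a,i)
round 2: derive path(h,j) via R1 from path(h,a), path(a,j)
round 2: derive path(i,b) via R1 from path(i,a), path(a,b)
round 2: derive path(i,i) via R1 from path(i,a), path(a,i)
round 2: derive path(i,j) via R1 from path(i,a), path(a,j)
round 3: derive path(c,a) via R1 from path(c,b), path(b,a)
round 3: derive path(c,e) via R1 from path(c,b), path(b,e)
round 3: derive path(e,a) via R1 from path(e,b), path(b,a)
round 3: derive path(e,e) via R1 from path(e,b), path(b,e)
round 3: derive path(h,c) via R1 from path(h,a), path(a,c)
round 3: derive path(i,c) via R1 from path(i,a), path(a,c)

no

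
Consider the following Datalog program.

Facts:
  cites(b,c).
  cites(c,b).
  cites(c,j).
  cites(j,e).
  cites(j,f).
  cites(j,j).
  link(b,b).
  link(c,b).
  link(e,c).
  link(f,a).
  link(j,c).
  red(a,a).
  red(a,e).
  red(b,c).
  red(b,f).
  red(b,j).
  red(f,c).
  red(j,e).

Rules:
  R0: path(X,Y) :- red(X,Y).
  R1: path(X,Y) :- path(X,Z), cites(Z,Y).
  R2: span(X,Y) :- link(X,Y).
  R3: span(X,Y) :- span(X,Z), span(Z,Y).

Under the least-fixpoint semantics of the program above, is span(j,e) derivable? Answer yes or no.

no

round 1: derive span(b,b) via R2 from link(b,b)
round 1: derive span(c,b) via R2 from link(c,b)
round 1: derive span(e,c) via R2 from link(e,c)
round 1: derive span(f,a) via R2 from link(f,a)
round 1: derive span(j,c) via R2 from link(j,c)
round 2: derive span(e,b) via R3 from span(e,c), span(c,b)
round 2: derive span(j,b) via R3 from span(j,c), span(c,b)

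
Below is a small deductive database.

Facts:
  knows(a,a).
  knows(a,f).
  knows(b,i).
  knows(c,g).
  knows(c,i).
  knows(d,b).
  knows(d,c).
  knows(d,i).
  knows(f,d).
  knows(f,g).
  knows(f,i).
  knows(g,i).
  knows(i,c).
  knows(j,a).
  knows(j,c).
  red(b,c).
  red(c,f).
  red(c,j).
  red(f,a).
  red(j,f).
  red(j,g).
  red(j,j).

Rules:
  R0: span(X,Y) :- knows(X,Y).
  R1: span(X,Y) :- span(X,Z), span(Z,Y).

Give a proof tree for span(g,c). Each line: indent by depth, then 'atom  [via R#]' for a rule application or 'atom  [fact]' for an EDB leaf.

round 1: derive span(a,a) via R0 from knows(a,a)
round 1: derive span(a,f) via R0 from knows(a,f)
round 1: derive span(b,i) via R0 from knows(b,i)
round 1: derive span(c,g) via R0 from knows(c,g)
round 1: derive span(c,i) via R0 from knows(c,i)
round 1: derive span(d,b) via R0 from knows(d,b)
round 1: derive span(d,c) via R0 from knows(d,c)
round 1: derive span(d,i) via R0 from knows(d,i)
round 1: derive span(f,d) via R0 from knows(f,d)
round 1: derive span(f,g) via R0 from knows(f,g)
round 1: derive span(f,i) via R0 from knows(f,i)
round 1: derive span(g,i) via R0 from knows(g,i)
round 1: derive span(i,c) via R0 from knows(i,c)
round 1: derive span(j,a) via R0 from knows(j,a)
round 1: derive span(j,c) via R0 from knows(j,c)
round 2: derive span(a,d) via R1 from span(a,f), span(f,d)
round 2: derive span(a,g) via R1 from span(a,f), span(f,g)
round 2: derive span(a,i) via R1 from span(a,f), span(f,i)
round 2: derive span(b,c) via R1 from span(b,i), span(i,c)
round 2: derive span(c,c) via R1 from span(c,i), span(i,c)
round 2: derive span(d,g) via R1 from span(d,c), span(c,g)
round 2: derive span(f,b) via R1 from span(f,d), span(d,b)
round 2: derive span(f,c) via R1 from span(f,d), span(d,c)
round 2: derive span(g,c) via R1 from span(g,i), span(i,c)
round 2: derive span(i,g) via R1 from span(i,c), span(c,g)
round 2: derive span(i,i) via R1 from span(i,c), span(c,i)
round 2: derive span(j,f) via R1 from span(j,a), span(a,f)
round 2: derive span(j,g) via R1 from span(j,c), span(c,g)
round 2: derive span(j,i) via R1 from span(j,c), span(c,i)
round 3: derive span(a,b) via R1 from span(a,d), span(d,b)
round 3: derive span(a,c) via R1 from span(a,d), span(d,c)
round 3: derive span(b,g) via R1 from span(b,c), span(c,g)
round 3: derive span(g,g) via R1 from span(g,c), span(c,g)
round 3: derive span(j,b) via R1 from span(j,f), span(f,b)
round 3: derive span(j,d) via R1 from span(j,a), span(a,d)

span(g,c)  [via R1]
  span(g,i)  [via R0]
    knows(g,i)  [fact]
  span(i,c)  [via R0]
    knows(i,c)  [fact]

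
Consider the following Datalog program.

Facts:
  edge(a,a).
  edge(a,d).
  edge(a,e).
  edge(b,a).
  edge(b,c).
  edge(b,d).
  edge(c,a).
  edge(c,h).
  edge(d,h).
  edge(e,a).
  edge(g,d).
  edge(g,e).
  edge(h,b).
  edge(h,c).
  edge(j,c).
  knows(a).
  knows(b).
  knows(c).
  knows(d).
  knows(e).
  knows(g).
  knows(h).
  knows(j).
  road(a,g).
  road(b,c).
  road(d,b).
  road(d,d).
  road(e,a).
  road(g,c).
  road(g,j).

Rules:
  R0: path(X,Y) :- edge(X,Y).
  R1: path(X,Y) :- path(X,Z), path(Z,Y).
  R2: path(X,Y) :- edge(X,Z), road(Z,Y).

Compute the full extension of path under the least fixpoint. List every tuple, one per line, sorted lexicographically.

round 1: derive path(a,a) via R0 from edge(a,a)
round 1: derive path(a,d) via R0 from edge(a,d)
round 1: derive path(a,e) via R0 from edge(a,e)
round 1: derive path(b,a) via R0 from edge(b,a)
round 1: derive path(b,c) via R0 from edge(b,c)
round 1: derive path(b,d) via R0 from edge(b,d)
round 1: derive path(c,a) via R0 from edge(c,a)
round 1: derive path(c,h) via R0 from edge(c,h)
round 1: derive path(d,h) via R0 from edge(d,h)
round 1: derive path(e,a) via R0 from edge(e,a)
round 1: derive path(g,d) via R0 from edge(g,d)
round 1: derive path(g,e) via R0 from edge(g,e)
round 1: derive path(h,b) via R0 from edge(h,b)
round 1: derive path(h,c) via R0 from edge(h,c)
round 1: derive path(j,c) via R0 from edge(j,c)
round 1: derive path(a,b) via R2 from edge(a,d), road(d,b)
round 1: derive path(a,g) via R2 from edge(a,a), road(a,g)
round 1: derive path(b,b) via R2 from edge(b,d), road(d,b)
round 1: derive path(b,g) via R2 from edge(b,a), road(a,g)
round 1: derive path(c,g) via R2 from edge(c,a), road(a,g)
round 1: derive path(e,g) via R2 from edge(e,a), road(a,g)
round 1: derive path(g,a) via R2 from edge(g,e), road(e,a)
round 1: derive path(g,b) via R2 from edge(g,d), road(d,b)
round 2: derive path(a,c) via R1 from path(a,b), path(b,c)
round 2: derive path(a,h) via R1 from path(a,d), path(d,h)
round 2: derive path(b,e) via R1 from path(b,a), path(a,e)
round 2: derive path(b,h) via R1 from path(b,c), path(c,h)
round 2: derive path(c,b) via R1 from path(c,a), path(a,b)
round 2: derive path(c,c) via R1 from path(c,h), path(h,c)
round 2: derive path(c,d) via R1 from path(c,a), path(a,d)
round 2: derive path(c,e) via R1 from path(c,a), path(a,e)
round 2: derive path(d,b) via R1 from path(d,h), path(h,b)
round 2: derive path(d,c) via R1 from path(d,h), path(h,c)
round 2: derive path(e,b) via R1 from path(e,a), path(a,b)
round 2: derive path(e,d) via R1 from path(e,a), path(a,d)
round 2: derive path(e,e) via R1 from path(e,a), path(a,e)
round 2: derive path(g,c) via R1 from path(g,b), path(b,c)
round 2: derive path(g,g) via R1 from path(g,a), path(a,g)
round 2: derive path(g,h) via R1 from path(g,d), path(d,h)
round 2: derive path(h,a) via R1 from path(h,b), path(b,a)
round 2: derive path(h,d) via R1 from path(h,b), path(b,d)
round 2: derive path(h,g) via R1 from path(h,b), path(b,g)
round 2: derive path(h,h) via R1 from path(h,c), path(c,h)
round 2: derive path(j,a) via R1 from path(j,c), path(c,a)
round 2: derive path(j,g) via R1 from path(j,c), path(c,g)
round 2: derive path(j,h) via R1 from path(j,c), path(c,h)
round 3: derive path(d,a) via R1 from path(d,b), path(b,a)
round 3: derive path(d,d) via R1 from path(d,b), path(b,d)
round 3: derive path(d,e) via R1 from path(d,b), path(b,e)
round 3: derive path(d,g) via R1 from path(d,b), path(b,g)
round 3: derive path(e,c) via R1 from path(e,a), path(a,c)
round 3: derive path(e,h) via R1 from path(e,a), path(a,h)
round 3: derive path(h,e) via R1 from path(h,a), path(a,e)
round 3: derive path(j,b) via R1 from path(j,a), path(a,b)
round 3: derive path(j,d) via R1 from path(j,a), path(a,d)
round 3: derive path(j,e) via R1 from path(j,a), path(a,e)

path(a,a)
path(a,b)
path(a,c)
path(a,d)
path(a,e)
path(a,g)
path(a,h)
path(b,a)
path(b,b)
path(b,c)
path(b,d)
path(b,e)
path(b,g)
path(b,h)
path(c,a)
path(c,b)
path(c,c)
path(c,d)
path(c,e)
path(c,g)
path(c,h)
path(d,a)
path(d,b)
path(d,c)
path(d,d)
path(d,e)
path(d,g)
path(d,h)
path(e,a)
path(e,b)
path(e,c)
path(e,d)
path(e,e)
path(e,g)
path(e,h)
path(g,a)
path(g,b)
path(g,c)
path(g,d)
path(g,e)
path(g,g)
path(g,h)
path(h,a)
path(h,b)
path(h,c)
path(h,d)
path(h,e)
path(h,g)
path(h,h)
path(j,a)
path(j,b)
path(j,c)
path(j,d)
path(j,e)
path(j,g)
path(j,h)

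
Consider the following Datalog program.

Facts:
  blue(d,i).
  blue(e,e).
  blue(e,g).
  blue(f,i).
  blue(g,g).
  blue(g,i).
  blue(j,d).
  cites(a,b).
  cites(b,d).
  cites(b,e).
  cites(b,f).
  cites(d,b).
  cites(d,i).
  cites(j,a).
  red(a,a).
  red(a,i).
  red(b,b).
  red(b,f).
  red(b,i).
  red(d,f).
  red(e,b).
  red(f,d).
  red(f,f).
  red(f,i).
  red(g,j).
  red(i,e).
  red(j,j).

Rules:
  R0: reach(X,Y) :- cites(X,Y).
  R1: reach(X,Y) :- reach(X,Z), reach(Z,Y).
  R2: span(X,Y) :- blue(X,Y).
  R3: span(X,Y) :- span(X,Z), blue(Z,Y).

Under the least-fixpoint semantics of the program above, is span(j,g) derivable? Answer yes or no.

no

round 1: derive span(d,i) via R2 from blue(d,i)
round 1: derive span(e,e) via R2 from blue(e,e)
round 1: derive span(e,g) via R2 from blue(e,g)
round 1: derive span(f,i) via R2 from blue(f,i)
round 1: derive span(g,g) via R2 from blue(g,g)
round 1: derive span(g,i) via R2 from blue(g,i)
round 1: derive span(j,d) via R2 from blue(j,d)
round 2: derive span(e,i) via R3 from span(e,g), blue(g,i)
round 2: derive span(j,i) via R3 from span(j,d), blue(d,i)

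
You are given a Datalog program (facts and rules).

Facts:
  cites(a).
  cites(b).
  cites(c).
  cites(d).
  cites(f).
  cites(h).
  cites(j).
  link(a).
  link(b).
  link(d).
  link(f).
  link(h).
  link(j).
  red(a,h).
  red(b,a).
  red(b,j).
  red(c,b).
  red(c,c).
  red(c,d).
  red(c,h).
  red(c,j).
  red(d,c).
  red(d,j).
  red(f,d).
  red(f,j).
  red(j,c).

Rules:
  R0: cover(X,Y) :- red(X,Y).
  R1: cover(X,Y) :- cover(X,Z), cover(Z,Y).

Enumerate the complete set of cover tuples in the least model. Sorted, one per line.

round 1: derive cover(a,h) via R0 from red(a,h)
round 1: derive cover(b,a) via R0 from red(b,a)
round 1: derive cover(b,j) via R0 from red(b,j)
round 1: derive cover(c,b) via R0 from red(c,b)
round 1: derive cover(c,c) via R0 from red(c,c)
round 1: derive cover(c,d) via R0 from red(c,d)
round 1: derive cover(c,h) via R0 from red(c,h)
round 1: derive cover(c,j) via R0 from red(c,j)
round 1: derive cover(d,c) via R0 from red(d,c)
round 1: derive cover(d,j) via R0 from red(d,j)
round 1: derive cover(f,d) via R0 from red(f,d)
round 1: derive cover(f,j) via R0 from red(f,j)
round 1: derive cover(j,c) via R0 from red(j,c)
round 2: derive cover(b,c) via R1 from cover(b,j), cover(j,c)
round 2: derive cover(b,h) via R1 from cover(b,a), cover(a,h)
round 2: derive cover(c,a) via R1 from cover(c,b), cover(b,a)
round 2: derive cover(d,b) via R1 from cover(d,c), cover(c,b)
round 2: derive cover(d,d) via R1 from cover(d,c), cover(c,d)
round 2: derive cover(d,h) via R1 from cover(d,c), cover(c,h)
round 2: derive cover(f,c) via R1 from cover(f,d), cover(d,c)
round 2: derive cover(j,b) via R1 from cover(j,c), cover(c,b)
round 2: derive cover(j,d) via R1 from cover(j,c), cover(c,d)
round 2: derive cover(j,h) via R1 from cover(j,c), cover(c,h)
round 2: derive cover(j,j) via R1 from cover(j,c), cover(c,j)
round 3: derive cover(b,b) via R1 from cover(b,c), cover(c,b)
round 3: derive cover(b,d) via R1 from cover(b,c), cover(c,d)
round 3: derive cover(d,a) via R1 from cover(d,b), cover(b,a)
round 3: derive cover(f,a) via R1 from cover(f,c), cover(c,a)
round 3: derive cover(f,b) via R1 from cover(f,c), cover(c,b)
round 3: derive cover(f,h) via R1 from cover(f,c), cover(c,h)
round 3: derive cover(j,a) via R1 from cover(j,b), cover(b,a)

cover(a,h)
cover(b,a)
cover(b,b)
cover(b,c)
cover(b,d)
cover(b,h)
cover(b,j)
cover(c,a)
cover(c,b)
cover(c,c)
cover(c,d)
cover(c,h)
cover(c,j)
cover(d,a)
cover(d,b)
cover(d,c)
cover(d,d)
cover(d,h)
cover(d,j)
cover(f,a)
cover(f,b)
cover(f,c)
cover(f,d)
cover(f,h)
cover(f,j)
cover(j,a)
cover(j,b)
cover(j,c)
cover(j,d)
cover(j,h)
cover(j,j)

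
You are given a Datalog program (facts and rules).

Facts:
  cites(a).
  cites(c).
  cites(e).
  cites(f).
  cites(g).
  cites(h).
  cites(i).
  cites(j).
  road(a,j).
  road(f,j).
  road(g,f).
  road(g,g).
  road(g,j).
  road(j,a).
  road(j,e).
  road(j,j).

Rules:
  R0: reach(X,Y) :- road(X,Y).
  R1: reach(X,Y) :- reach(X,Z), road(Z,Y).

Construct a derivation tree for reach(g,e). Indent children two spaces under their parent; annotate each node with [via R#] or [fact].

round 1: derive reach(a,j) via R0 from road(a,j)
round 1: derive reach(f,j) via R0 from road(f,j)
round 1: derive reach(g,f) via R0 from road(g,f)
round 1: derive reach(g,g) via R0 from road(g,g)
round 1: derive reach(g,j) via R0 from road(g,j)
round 1: derive reach(j,a) via R0 from road(j,a)
round 1: derive reach(j,e) via R0 from road(j,e)
round 1: derive reach(j,j) via R0 from road(j,j)
round 2: derive reach(a,a) via R1 from reach(a,j), road(j,a)
round 2: derive reach(a,e) via R1 from reach(a,j), road(j,e)
round 2: derive reach(f,a) via R1 from reach(f,j), road(j,a)
round 2: derive reach(f,e) via R1 from reach(f,j), road(j,e)
round 2: derive reach(g,a) via R1 from reach(g,j), road(j,a)
round 2: derive reach(g,e) via R1 from reach(g,j), road(j,e)

reach(g,e)  [via R1]
  reach(g,j)  [via R0]
    road(g,j)  [fact]
  road(j,e)  [fact]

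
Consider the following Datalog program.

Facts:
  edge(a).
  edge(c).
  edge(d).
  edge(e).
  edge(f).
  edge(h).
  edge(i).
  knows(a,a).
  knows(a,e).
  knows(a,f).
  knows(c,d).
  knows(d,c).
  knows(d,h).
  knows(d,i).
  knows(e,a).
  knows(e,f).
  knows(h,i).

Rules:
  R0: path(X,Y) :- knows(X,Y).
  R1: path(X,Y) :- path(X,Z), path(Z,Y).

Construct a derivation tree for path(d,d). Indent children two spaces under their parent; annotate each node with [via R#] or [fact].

path(d,d)  [via R1]
  path(d,c)  [via R0]
    knows(d,c)  [fact]
  path(c,d)  [via R0]
    knows(c,d)  [fact]

round 1: derive path(a,a) via R0 from knows(a,a)
round 1: derive path(a,e) via R0 from knows(a,e)
round 1: derive path(a,f) via R0 from knows(a,f)
round 1: derive path(c,d) via R0 from knows(c,d)
round 1: derive path(d,c) via R0 from knows(d,c)
round 1: derive path(d,h) via R0 from knows(d,h)
round 1: derive path(d,i) via R0 from knows(d,i)
round 1: derive path(e,a) via R0 from knows(e,a)
round 1: derive path(e,f) via R0 from knows(e,f)
round 1: derive path(h,i) via R0 from knows(h,i)
round 2: derive path(c,c) via R1 from path(c,d), path(d,c)
round 2: derive path(c,h) via R1 from path(c,d), path(d,h)
round 2: derive path(c,i) via R1 from path(c,d), path(d,i)
round 2: derive path(d,d) via R1 from path(d,c), path(c,d)
round 2: derive path(e,e) via R1 from path(e,a), path(a,e)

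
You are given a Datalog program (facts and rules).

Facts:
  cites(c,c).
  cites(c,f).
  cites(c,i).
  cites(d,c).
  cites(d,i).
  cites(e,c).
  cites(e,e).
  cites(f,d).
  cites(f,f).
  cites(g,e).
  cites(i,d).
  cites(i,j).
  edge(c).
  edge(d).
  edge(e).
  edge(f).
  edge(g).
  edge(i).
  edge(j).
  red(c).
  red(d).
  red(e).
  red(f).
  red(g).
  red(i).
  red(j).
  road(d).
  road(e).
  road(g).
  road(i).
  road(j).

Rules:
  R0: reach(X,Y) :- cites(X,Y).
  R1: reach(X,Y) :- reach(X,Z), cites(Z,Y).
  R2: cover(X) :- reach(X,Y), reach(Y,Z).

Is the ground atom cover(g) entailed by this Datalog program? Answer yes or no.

yes

round 1: derive reach(c,c) via R0 from cites(c,c)
round 1: derive reach(c,f) via R0 from cites(c,f)
round 1: derive reach(c,i) via R0 from cites(c,i)
round 1: derive reach(d,c) via R0 from cites(d,c)
round 1: derive reach(d,i) via R0 from cites(d,i)
round 1: derive reach(e,c) via R0 from cites(e,c)
round 1: derive reach(e,e) via R0 from cites(e,e)
round 1: derive reach(f,d) via R0 from cites(f,d)
round 1: derive reach(f,f) via R0 from cites(f,f)
round 1: derive reach(g,e) via R0 from cites(g,e)
round 1: derive reach(i,d) via R0 from cites(i,d)
round 1: derive reach(i,j) via R0 from cites(i,j)
round 2: derive reach(c,d) via R1 from reach(c,f), cites(f,d)
round 2: derive reach(c,j) via R1 from reach(c,i), cites(i,j)
round 2: derive reach(d,d) via R1 from reach(d,i), cites(i,d)
round 2: derive reach(d,f) via R1 from reach(d,c), cites(c,f)
round 2: derive reach(d,j) via R1 from reach(d,i), cites(i,j)
round 2: derive reach(e,f) via R1 from reach(e,c), cites(c,f)
round 2: derive reach(e,i) via R1 from reach(e,c), cites(c,i)
round 2: derive reach(f,c) via R1 from reach(f,d), cites(d,c)
round 2: derive reach(f,i) via R1 from reach(f,d), cites(d,i)
round 2: derive reach(g,c) via R1 from reach(g,e), cites(e,c)
round 2: derive reach(i,c) via R1 from reach(i,d), cites(d,c)
round 2: derive reach(i,i) via R1 from reach(i,d), cites(d,i)
round 2: derive cover(c) via R2 from reach(c,c), reach(c,c)
round 2: derive cover(d) via R2 from reach(d,c), reach(c,c)
round 2: derive cover(e) via R2 from reach(e,c), reach(c,c)
round 2: derive cover(f) via R2 from reach(f,d), reach(d,c)
round 2: derive cover(g) via R2 from reach(g,e), reach(e,c)
round 2: derive cover(i) via R2 from reach(i,d), reach(d,c)
round 3: derive reach(e,d) via R1 from reach(e,f), cites(f,d)
round 3: derive reach(e,j) via R1 from reach(e,i), cites(i,j)
round 3: derive reach(f,j) via R1 from reach(f,i), cites(i,j)
round 3: derive reach(g,f) via R1 from reach(g,c), cites(c,f)
round 3: derive reach(g,i) via R1 from reach(g,c), cites(c,i)
round 3: derive reach(i,f) via R1 from reach(i,c), cites(c,f)
round 4: derive reach(g,d) via R1 from reach(g,f), cites(f,d)
round 4: derive reach(g,j) via R1 from reach(g,i), cites(i,j)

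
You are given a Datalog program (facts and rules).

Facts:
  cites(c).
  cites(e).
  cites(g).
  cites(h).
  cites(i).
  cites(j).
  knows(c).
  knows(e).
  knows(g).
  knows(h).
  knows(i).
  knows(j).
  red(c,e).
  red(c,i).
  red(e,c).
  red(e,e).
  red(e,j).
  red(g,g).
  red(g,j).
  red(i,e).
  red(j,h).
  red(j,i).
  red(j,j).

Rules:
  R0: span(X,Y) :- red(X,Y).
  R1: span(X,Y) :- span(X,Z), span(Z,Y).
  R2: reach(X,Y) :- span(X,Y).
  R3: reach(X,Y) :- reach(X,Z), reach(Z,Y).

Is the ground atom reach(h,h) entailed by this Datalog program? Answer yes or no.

no

round 1: derive span(c,e) via R0 from red(c,e)
round 1: derive span(c,i) via R0 from red(c,i)
round 1: derive span(e,c) via R0 from red(e,c)
round 1: derive span(e,e) via R0 from red(e,e)
round 1: derive span(e,j) via R0 from red(e,j)
round 1: derive span(g,g) via R0 from red(g,g)
round 1: derive span(g,j) via R0 from red(g,j)
round 1: derive span(i,e) via R0 from red(i,e)
round 1: derive span(j,h) via R0 from red(j,h)
round 1: derive span(j,i) via R0 from red(j,i)
round 1: derive span(j,j) via R0 from red(j,j)
round 2: derive span(c,c) via R1 from span(c,e), span(e,c)
round 2: derive span(c,j) via R1 from span(c,e), span(e,j)
round 2: derive span(e,h) via R1 from span(e,j), span(j,h)
round 2: derive span(e,i) via R1 from span(e,c), span(c,i)
round 2: derive span(g,h) via R1 from span(g,j), span(j,h)
round 2: derive span(g,i) via R1 from span(g,j), span(j,i)
round 2: derive span(i,c) via R1 from span(i,e), span(e,c)
round 2: derive span(i,j) via R1 from span(i,e), span(e,j)
round 2: derive span(j,e) via R1 from span(j,i), span(i,e)
round 2: derive reach(c,e) via R2 from span(c,e)
round 2: derive reach(c,i) via R2 from span(c,i)
round 2: derive reach(e,c) via R2 from span(e,c)
round 2: derive reach(e,e) via R2 from span(e,e)
round 2: derive reach(e,j) via R2 from span(e,j)
round 2: derive reach(g,g) via R2 from span(g,g)
round 2: derive reach(g,j) via R2 from span(g,j)
round 2: derive reach(i,e) via R2 from span(i,e)
round 2: derive reach(j,h) via R2 from span(j,h)
round 2: derive reach(j,i) via R2 from span(j,i)
round 2: derive reach(j,j) via R2 from span(j,j)
round 3: derive span(c,h) via R1 from span(c,e), span(e,h)
round 3: derive span(g,c) via R1 from span(g,i), span(i,c)
round 3: derive span(g,e) via R1 from span(g,i), span(i,e)
round 3: derive span(i,h) via R1 from span(i,e), span(e,h)
round 3: derive span(i,i) via R1 from span(i,c), span(c,i)
round 3: derive span(j,c) via R1 from span(j,e), span(e,c)
round 3: derive reach(c,c) via R2 from span(c,c)
round 3: derive reach(c,j) via R2 from span(c,j)
round 3: derive reach(e,h) via R2 from span(e,h)
round 3: derive reach(e,i) via R2 from span(e,i)
round 3: derive reach(g,h) via R2 from span(g,h)
round 3: derive reach(g,i) via R2 from span(g,i)
round 3: derive reach(i,c) via R2 from span(i,c)
round 3: derive reach(i,j) via R2 from span(i,j)
round 3: derive reach(j,e) via R2 from span(j,e)
round 4: derive reach(c,h) via R2 from span(c,h)
round 4: derive reach(g,c) via R2 from span(g,c)
round 4: derive reach(g,e) via R2 from span(g,e)
round 4: derive reach(i,h) via R2 from span(i,h)
round 4: derive reach(i,i) via R2 from span(i,i)
round 4: derive reach(j,c) via R2 from span(j,c)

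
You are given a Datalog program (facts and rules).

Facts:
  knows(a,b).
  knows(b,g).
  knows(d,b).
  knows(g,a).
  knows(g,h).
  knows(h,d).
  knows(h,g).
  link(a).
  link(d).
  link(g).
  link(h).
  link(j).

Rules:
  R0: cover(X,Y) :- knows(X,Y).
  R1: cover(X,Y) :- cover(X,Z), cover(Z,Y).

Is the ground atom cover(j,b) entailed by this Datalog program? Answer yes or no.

round 1: derive cover(a,b) via R0 from knows(a,b)
round 1: derive cover(b,g) via R0 from knows(b,g)
round 1: derive cover(d,b) via R0 from knows(d,b)
round 1: derive cover(g,a) via R0 from knows(g,a)
round 1: derive cover(g,h) via R0 from knows(g,h)
round 1: derive cover(h,d) via R0 from knows(h,d)
round 1: derive cover(h,g) via R0 from knows(h,g)
round 2: derive cover(a,g) via R1 from cover(a,b), cover(b,g)
round 2: derive cover(b,a) via R1 from cover(b,g), cover(g,a)
round 2: derive cover(b,h) via R1 from cover(b,g), cover(g,h)
round 2: derive cover(d,g) via R1 from cover(d,b), cover(b,g)
round 2: derive cover(g,b) via R1 from cover(g,a), cover(a,b)
round 2: derive cover(g,d) via R1 from cover(g,h), cover(h,d)
round 2: derive cover(g,g) via R1 from cover(g,h), cover(h,g)
round 2: derive cover(h,a) via R1 from cover(h,g), cover(g,a)
round 2: derive cover(h,b) via R1 from cover(h,d), cover(d,b)
round 2: derive cover(h,h) via R1 from cover(h,g), cover(g,h)
round 3: derive cover(a,a) via R1 from cover(a,b), cover(b,a)
round 3: derive cover(a,d) via R1 from cover(a,g), cover(g,d)
round 3: derive cover(a,h) via R1 from cover(a,b), cover(b,h)
round 3: derive cover(b,b) via R1 from cover(b,a), cover(a,b)
round 3: derive cover(b,d) via R1 from cover(b,g), cover(g,d)
round 3: derive cover(d,a) via R1 from cover(d,b), cover(b,a)
round 3: derive cover(d,d) via R1 from cover(d,g), cover(g,d)
round 3: derive cover(d,h) via R1 from cover(d,b), cover(b,h)

no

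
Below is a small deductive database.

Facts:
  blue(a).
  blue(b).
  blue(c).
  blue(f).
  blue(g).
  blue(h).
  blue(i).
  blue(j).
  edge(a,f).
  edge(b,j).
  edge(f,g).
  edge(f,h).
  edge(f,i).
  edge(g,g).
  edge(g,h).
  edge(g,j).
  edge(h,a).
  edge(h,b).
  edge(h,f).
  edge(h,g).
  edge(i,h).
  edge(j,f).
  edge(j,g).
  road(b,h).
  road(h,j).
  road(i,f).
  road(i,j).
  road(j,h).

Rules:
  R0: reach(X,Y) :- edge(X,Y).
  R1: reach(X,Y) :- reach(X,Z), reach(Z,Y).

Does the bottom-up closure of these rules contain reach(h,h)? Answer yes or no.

yes

round 1: derive reach(a,f) via R0 from edge(a,f)
round 1: derive reach(b,j) via R0 from edge(b,j)
round 1: derive reach(f,g) via R0 from edge(f,g)
round 1: derive reach(f,h) via R0 from edge(f,h)
round 1: derive reach(f,i) via R0 from edge(f,i)
round 1: derive reach(g,g) via R0 from edge(g,g)
round 1: derive reach(g,h) via R0 from edge(g,h)
round 1: derive reach(g,j) via R0 from edge(g,j)
round 1: derive reach(h,a) via R0 from edge(h,a)
round 1: derive reach(h,b) via R0 from edge(h,b)
round 1: derive reach(h,f) via R0 from edge(h,f)
round 1: derive reach(h,g) via R0 from edge(h,g)
round 1: derive reach(i,h) via R0 from edge(i,h)
round 1: derive reach(j,f) via R0 from edge(j,f)
round 1: derive reach(j,g) via R0 from edge(j,g)
round 2: derive reach(a,g) via R1 from reach(a,f), reach(f,g)
round 2: derive reach(a,h) via R1 from reach(a,f), reach(f,h)
round 2: derive reach(a,i) via R1 from reach(a,f), reach(f,i)
round 2: derive reach(b,f) via R1 from reach(b,j), reach(j,f)
round 2: derive reach(b,g) via R1 from reach(b,j), reach(j,g)
round 2: derive reach(f,a) via R1 from reach(f,h), reach(h,a)
round 2: derive reach(f,b) via R1 from reach(f,h), reach(h,b)
round 2: derive reach(f,f) via R1 from reach(f,h), reach(h,f)
round 2: derive reach(f,j) via R1 from reach(f,g), reach(g,j)
round 2: derive reach(g,a) via R1 from reach(g,h), reach(h,a)
round 2: derive reach(g,b) via R1 from reach(g,h), reach(h,b)
round 2: derive reach(g,f) via R1 from reach(g,h), reach(h,f)
round 2: derive reach(h,h) via R1 from reach(h,f), reach(f,h)
round 2: derive reach(h,i) via R1 from reach(h,f), reach(f,i)
round 2: derive reach(h,j) via R1 from reach(h,b), reach(b,j)
round 2: derive reach(i,a) via R1 from reach(i,h), reach(h,a)
round 2: derive reach(i,b) via R1 from reach(i,h), reach(h,b)
round 2: derive reach(i,f) via R1 from reach(i,h), reach(h,f)
round 2: derive reach(i,g) via R1 from reach(i,h), reach(h,g)
round 2: derive reach(j,h) via R1 from reach(j,f), reach(f,h)
round 2: derive reach(j,i) via R1 from reach(j,f), reach(f,i)
round 2: derive reach(j,j) via R1 from reach(j,g), reach(g,j)
round 3: derive reach(a,a) via R1 from reach(a,f), reach(f,a)
round 3: derive reach(a,b) via R1 from reach(a,f), reach(f,b)
round 3: derive reach(a,j) via R1 from reach(a,f), reach(f,j)
round 3: derive reach(b,a) via R1 from reach(b,f), reach(f,a)
round 3: derive reach(b,b) via R1 from reach(b,f), reach(f,b)
round 3: derive reach(b,h) via R1 from reach(b,f), reach(f,h)
round 3: derive reach(b,i) via R1 from reach(b,f), reach(f,i)
round 3: derive reach(g,i) via R1 from reach(g,a), reach(a,i)
round 3: derive reach(i,i) via R1 from reach(i,a), reach(a,i)
round 3: derive reach(i,j) via R1 from reach(i,b), reach(b,j)
round 3: derive reach(j,a) via R1 from reach(j,f), reach(f,a)
round 3: derive reach(j,b) via R1 from reach(j,f), reach(f,b)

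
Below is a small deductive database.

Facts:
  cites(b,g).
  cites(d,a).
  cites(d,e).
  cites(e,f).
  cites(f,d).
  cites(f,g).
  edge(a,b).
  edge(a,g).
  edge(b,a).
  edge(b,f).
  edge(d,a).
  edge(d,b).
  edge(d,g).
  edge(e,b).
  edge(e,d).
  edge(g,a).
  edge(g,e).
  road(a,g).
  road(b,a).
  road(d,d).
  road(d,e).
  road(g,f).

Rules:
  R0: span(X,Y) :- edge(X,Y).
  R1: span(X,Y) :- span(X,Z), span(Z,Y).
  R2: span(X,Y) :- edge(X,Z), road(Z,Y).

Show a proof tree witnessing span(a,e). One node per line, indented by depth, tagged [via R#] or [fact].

span(a,e)  [via R1]
  span(a,g)  [via R0]
    edge(a,g)  [fact]
  span(g,e)  [via R0]
    edge(g,e)  [fact]

round 1: derive span(a,b) via R0 from edge(a,b)
round 1: derive span(a,g) via R0 from edge(a,g)
round 1: derive span(b,a) via R0 from edge(b,a)
round 1: derive span(b,f) via R0 from edge(b,f)
round 1: derive span(d,a) via R0 from edge(d,a)
round 1: derive span(d,b) via R0 from edge(d,b)
round 1: derive span(d,g) via R0 from edge(d,g)
round 1: derive span(e,b) via R0 from edge(e,b)
round 1: derive span(e,d) via R0 from edge(e,d)
round 1: derive span(g,a) via R0 from edge(g,a)
round 1: derive span(g,e) via R0 from edge(g,e)
round 1: derive span(a,a) via R2 from edge(a,b), road(b,a)
round 1: derive span(a,f) via R2 from edge(a,g), road(g,f)
round 1: derive span(b,g) via R2 from edge(b,a), road(a,g)
round 1: derive span(d,f) via R2 from edge(d,g), road(g,f)
round 1: derive span(e,a) via R2 from edge(e,b), road(b,a)
round 1: derive span(e,e) via R2 from edge(e,d), road(d,e)
round 1: derive span(g,g) via R2 from edge(g,a), road(a,g)
round 2: derive span(a,e) via R1 from span(a,g), span(g,e)
round 2: derive span(b,b) via R1 from span(b,a), span(a,b)
round 2: derive span(b,e) via R1 from span(b,g), span(g,e)
round 2: derive span(d,e) via R1 from span(d,g), span(g,e)
round 2: derive span(e,f) via R1 from span(e,a), span(a,f)
round 2: derive span(e,g) via R1 from span(e,a), span(a,g)
round 2: derive span(g,b) via R1 from span(g,a), span(a,b)
round 2: derive span(g,d) via R1 from span(g,e), span(e,d)
round 2: derive span(g,f) via R1 from span(g,a), span(a,f)
round 3: derive span(a,d) via R1 from span(a,e), span(e,d)
round 3: derive span(b,d) via R1 from span(b,e), span(e,d)
round 3: derive span(d,d) via R1 from span(d,e), span(e,d)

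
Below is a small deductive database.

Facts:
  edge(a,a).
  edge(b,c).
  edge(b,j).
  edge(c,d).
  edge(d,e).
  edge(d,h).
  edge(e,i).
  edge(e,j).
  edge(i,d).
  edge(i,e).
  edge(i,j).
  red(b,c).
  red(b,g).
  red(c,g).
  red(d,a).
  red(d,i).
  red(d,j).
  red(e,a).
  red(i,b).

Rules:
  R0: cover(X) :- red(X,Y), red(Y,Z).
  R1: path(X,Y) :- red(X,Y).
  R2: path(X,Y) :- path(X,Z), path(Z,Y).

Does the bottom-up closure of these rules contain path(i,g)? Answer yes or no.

round 1: derive path(b,c) via R1 from red(b,c)
round 1: derive path(b,g) via R1 from red(b,g)
round 1: derive path(c,g) via R1 from red(c,g)
round 1: derive path(d,a) via R1 from red(d,a)
round 1: derive path(d,i) via R1 from red(d,i)
round 1: derive path(d,j) via R1 from red(d,j)
round 1: derive path(e,a) via R1 from red(e,a)
round 1: derive path(i,b) via R1 from red(i,b)
round 2: derive path(d,b) via R2 from path(d,i), path(i,b)
round 2: derive path(i,c) via R2 from path(i,b), path(b,c)
round 2: derive path(i,g) via R2 from path(i,b), path(b,g)
round 3: derive path(d,c) via R2 from path(d,b), path(b,c)
round 3: derive path(d,g) via R2 from path(d,b), path(b,g)

yes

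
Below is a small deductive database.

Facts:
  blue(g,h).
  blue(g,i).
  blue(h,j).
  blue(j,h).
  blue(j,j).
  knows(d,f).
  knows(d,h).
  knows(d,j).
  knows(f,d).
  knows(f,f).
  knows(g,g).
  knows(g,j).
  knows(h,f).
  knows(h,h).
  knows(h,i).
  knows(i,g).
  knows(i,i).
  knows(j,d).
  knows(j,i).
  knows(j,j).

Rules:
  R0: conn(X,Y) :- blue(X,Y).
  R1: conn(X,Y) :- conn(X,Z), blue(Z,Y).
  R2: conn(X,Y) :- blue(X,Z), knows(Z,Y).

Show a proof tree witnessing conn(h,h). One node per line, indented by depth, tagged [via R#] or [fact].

conn(h,h)  [via R1]
  conn(h,j)  [via R0]
    blue(h,j)  [fact]
  blue(j,h)  [fact]

round 1: derive conn(g,h) via R0 from blue(g,h)
round 1: derive conn(g,i) via R0 from blue(g,i)
round 1: derive conn(h,j) via R0 from blue(h,j)
round 1: derive conn(j,h) via R0 from blue(j,h)
round 1: derive conn(j,j) via R0 from blue(j,j)
round 1: derive conn(g,f) via R2 from blue(g,h), knows(h,f)
round 1: derive conn(g,g) via R2 from blue(g,i), knows(i,g)
round 1: derive conn(h,d) via R2 from blue(h,j), knows(j,d)
round 1: derive conn(h,i) via R2 from blue(h,j), knows(j,i)
round 1: derive conn(j,d) via R2 from blue(j,j), knows(j,d)
round 1: derive conn(j,f) via R2 from blue(j,h), knows(h,f)
round 1: derive conn(j,i) via R2 from blue(j,h), knows(h,i)
round 2: derive conn(g,j) via R1 from conn(g,h), blue(h,j)
round 2: derive conn(h,h) via R1 from conn(h,j), blue(j,h)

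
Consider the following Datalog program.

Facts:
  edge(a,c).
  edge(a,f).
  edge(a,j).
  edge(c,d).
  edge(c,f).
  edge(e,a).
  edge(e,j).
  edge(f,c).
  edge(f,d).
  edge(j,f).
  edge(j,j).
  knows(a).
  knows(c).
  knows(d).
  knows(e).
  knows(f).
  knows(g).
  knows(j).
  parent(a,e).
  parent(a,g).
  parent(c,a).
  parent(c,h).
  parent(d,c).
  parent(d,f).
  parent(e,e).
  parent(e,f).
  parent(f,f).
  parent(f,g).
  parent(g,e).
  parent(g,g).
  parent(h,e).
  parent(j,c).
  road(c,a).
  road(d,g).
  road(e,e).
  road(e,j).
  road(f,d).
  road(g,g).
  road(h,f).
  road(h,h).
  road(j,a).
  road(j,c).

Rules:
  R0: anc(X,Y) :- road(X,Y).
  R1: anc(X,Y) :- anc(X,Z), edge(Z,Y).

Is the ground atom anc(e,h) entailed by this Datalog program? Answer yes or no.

no

round 1: derive anc(c,a) via R0 from road(c,a)
round 1: derive anc(d,g) via R0 from road(d,g)
round 1: derive anc(e,e) via R0 from road(e,e)
round 1: derive anc(e,j) via R0 from road(e,j)
round 1: derive anc(f,d) via R0 from road(f,d)
round 1: derive anc(g,g) via R0 from road(g,g)
round 1: derive anc(h,f) via R0 from road(h,f)
round 1: derive anc(h,h) via R0 from road(h,h)
round 1: derive anc(j,a) via R0 from road(j,a)
round 1: derive anc(j,c) via R0 from road(j,c)
round 2: derive anc(c,c) via R1 from anc(c,a), edge(a,c)
round 2: derive anc(c,f) via R1 from anc(c,a), edge(a,f)
round 2: derive anc(c,j) via R1 from anc(c,a), edge(a,j)
round 2: derive anc(e,a) via R1 from anc(e,e), edge(e,a)
round 2: derive anc(e,f) via R1 from anc(e,j), edge(j,f)
round 2: derive anc(h,c) via R1 from anc(h,f), edge(f,c)
round 2: derive anc(h,d) via R1 from anc(h,f), edge(f,d)
round 2: derive anc(j,d) via R1 from anc(j,c), edge(c,d)
round 2: derive anc(j,f) via R1 from anc(j,a), edge(a,f)
round 2: derive anc(j,j) via R1 from anc(j,a), edge(a,j)
round 3: derive anc(c,d) via R1 from anc(c,c), edge(c,d)
round 3: derive anc(e,c) via R1 from anc(e,a), edge(a,c)
round 3: derive anc(e,d) via R1 from anc(e,f), edge(f,d)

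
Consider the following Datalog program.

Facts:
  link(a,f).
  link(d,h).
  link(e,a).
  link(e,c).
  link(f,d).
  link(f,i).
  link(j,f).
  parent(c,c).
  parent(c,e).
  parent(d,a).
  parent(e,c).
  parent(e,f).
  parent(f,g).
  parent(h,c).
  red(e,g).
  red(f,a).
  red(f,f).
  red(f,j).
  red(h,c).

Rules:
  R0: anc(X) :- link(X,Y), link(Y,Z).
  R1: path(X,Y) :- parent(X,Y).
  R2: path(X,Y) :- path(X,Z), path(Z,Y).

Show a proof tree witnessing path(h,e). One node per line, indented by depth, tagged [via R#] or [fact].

path(h,e)  [via R2]
  path(h,c)  [via R1]
    parent(h,c)  [fact]
  path(c,e)  [via R1]
    parent(c,e)  [fact]

round 1: derive path(c,c) via R1 from parent(c,c)
round 1: derive path(c,e) via R1 from parent(c,e)
round 1: derive path(d,a) via R1 from parent(d,a)
round 1: derive path(e,c) via R1 from parent(e,c)
round 1: derive path(e,f) via R1 from parent(e,f)
round 1: derive path(f,g) via R1 from parent(f,g)
round 1: derive path(h,c) via R1 from parent(h,c)
round 2: derive path(c,f) via R2 from path(c,e), path(e,f)
round 2: derive path(e,e) via R2 from path(e,c), path(c,e)
round 2: derive path(e,g) via R2 from path(e,f), path(f,g)
round 2: derive path(h,e) via R2 from path(h,c), path(c,e)
round 3: derive path(c,g) via R2 from path(c,e), path(e,g)
round 3: derive path(h,f) via R2 from path(h,c), path(c,f)
round 3: derive path(h,g) via R2 from path(h,e), path(e,g)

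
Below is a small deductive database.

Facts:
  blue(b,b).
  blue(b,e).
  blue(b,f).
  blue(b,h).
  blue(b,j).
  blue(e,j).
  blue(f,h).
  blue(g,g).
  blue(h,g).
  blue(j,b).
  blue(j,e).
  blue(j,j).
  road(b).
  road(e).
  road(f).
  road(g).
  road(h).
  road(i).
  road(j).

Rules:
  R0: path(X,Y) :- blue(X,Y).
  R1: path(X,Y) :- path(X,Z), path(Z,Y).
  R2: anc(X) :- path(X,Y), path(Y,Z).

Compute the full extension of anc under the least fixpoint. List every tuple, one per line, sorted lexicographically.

anc(b)
anc(e)
anc(f)
anc(g)
anc(h)
anc(j)

round 1: derive path(b,b) via R0 from blue(b,b)
round 1: derive path(b,e) via R0 from blue(b,e)
round 1: derive path(b,f) via R0 from blue(b,f)
round 1: derive path(b,h) via R0 from blue(b,h)
round 1: derive path(b,j) via R0 from blue(b,j)
round 1: derive path(e,j) via R0 from blue(e,j)
round 1: derive path(f,h) via R0 from blue(f,h)
round 1: derive path(g,g) via R0 from blue(g,g)
round 1: derive path(h,g) via R0 from blue(h,g)
round 1: derive path(j,b) via R0 from blue(j,b)
round 1: derive path(j,e) via R0 from blue(j,e)
round 1: derive path(j,j) via R0 from blue(j,j)
round 2: derive path(b,g) via R1 from path(b,h), path(h,g)
round 2: derive path(e,b) via R1 from path(e,j), path(j,b)
round 2: derive path(e,e) via R1 from path(e,j), path(j,e)
round 2: derive path(f,g) via R1 from path(f,h), path(h,g)
round 2: derive path(j,f) via R1 from path(j,b), path(b,f)
round 2: derive path(j,h) via R1 from path(j,b), path(b,h)
round 2: derive anc(b) via R2 from path(b,b), path(b,b)
round 2: derive anc(e) via R2 from path(e,j), path(j,b)
round 2: derive anc(f) via R2 from path(f,h), path(h,g)
round 2: derive anc(g) via R2 from path(g,g), path(g,g)
round 2: derive anc(h) via R2 from path(h,g), path(g,g)
round 2: derive anc(j) via R2 from path(j,b), path(b,b)
round 3: derive path(e,f) via R1 from path(e,b), path(b,f)
round 3: derive path(e,g) via R1 from path(e,b), path(b,g)
round 3: derive path(e,h) via R1 from path(e,b), path(b,h)
round 3: derive path(j,g) via R1 from path(j,b), path(b,g)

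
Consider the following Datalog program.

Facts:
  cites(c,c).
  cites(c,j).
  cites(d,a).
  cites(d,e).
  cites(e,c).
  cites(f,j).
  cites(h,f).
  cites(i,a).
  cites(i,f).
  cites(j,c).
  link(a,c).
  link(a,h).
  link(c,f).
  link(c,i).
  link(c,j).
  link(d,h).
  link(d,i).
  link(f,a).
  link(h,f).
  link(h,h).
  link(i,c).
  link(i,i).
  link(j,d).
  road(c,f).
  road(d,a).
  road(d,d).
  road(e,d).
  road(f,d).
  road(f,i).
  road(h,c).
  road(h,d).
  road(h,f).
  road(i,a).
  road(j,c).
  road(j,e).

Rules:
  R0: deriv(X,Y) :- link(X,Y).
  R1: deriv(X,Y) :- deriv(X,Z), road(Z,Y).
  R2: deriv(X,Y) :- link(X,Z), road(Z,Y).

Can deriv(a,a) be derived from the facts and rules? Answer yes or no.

round 1: derive deriv(a,c) via R0 from link(a,c)
round 1: derive deriv(a,h) via R0 from link(a,h)
round 1: derive deriv(c,f) via R0 from link(c,f)
round 1: derive deriv(c,i) via R0 from link(c,i)
round 1: derive deriv(c,j) via R0 from link(c,j)
round 1: derive deriv(d,h) via R0 from link(d,h)
round 1: derive deriv(d,i) via R0 from link(d,i)
round 1: derive deriv(f,a) via R0 from link(f,a)
round 1: derive deriv(h,f) via R0 from link(h,f)
round 1: derive deriv(h,h) via R0 from link(h,h)
round 1: derive deriv(i,c) via R0 from link(i,c)
round 1: derive deriv(i,i) via R0 from link(i,i)
round 1: derive deriv(j,d) via R0 from link(j,d)
round 1: derive deriv(a,d) via R2 from link(a,h), road(h,d)
round 1: derive deriv(a,f) via R2 from link(a,c), road(c,f)
round 1: derive deriv(c,a) via R2 from link(c,i), road(i,a)
round 1: derive deriv(c,c) via R2 from link(c,j), road(j,c)
round 1: derive deriv(c,d) via R2 from link(c,f), road(f,d)
round 1: derive deriv(c,e) via R2 from link(c,j), road(j,e)
round 1: derive deriv(d,a) via R2 from link(d,i), road(i,a)
round 1: derive deriv(d,c) via R2 from link(d,h), road(h,c)
round 1: derive deriv(d,d) via R2 from link(d,h), road(h,d)
round 1: derive deriv(d,f) via R2 from link(d,h), road(h,f)
round 1: derive deriv(h,c) via R2 from link(h,h), road(h,c)
round 1: derive deriv(h,d) via R2 from link(h,f), road(f,d)
round 1: derive deriv(h,i) via R2 from link(h,f), road(f,i)
round 1: derive deriv(i,a) via R2 from link(i,i), road(i,a)
round 1: derive deriv(i,f) via R2 from link(i,c), road(c,f)
round 1: derive deriv(j,a) via R2 from link(j,d), road(d,a)
round 2: derive deriv(a,a) via R1 from deriv(a,d), road(d,a)
round 2: derive deriv(a,i) via R1 from deriv(a,f), road(f,i)
round 2: derive deriv(h,a) via R1 from deriv(h,d), road(d,a)
round 2: derive deriv(i,d) via R1 from deriv(i,f), road(f,d)

yes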